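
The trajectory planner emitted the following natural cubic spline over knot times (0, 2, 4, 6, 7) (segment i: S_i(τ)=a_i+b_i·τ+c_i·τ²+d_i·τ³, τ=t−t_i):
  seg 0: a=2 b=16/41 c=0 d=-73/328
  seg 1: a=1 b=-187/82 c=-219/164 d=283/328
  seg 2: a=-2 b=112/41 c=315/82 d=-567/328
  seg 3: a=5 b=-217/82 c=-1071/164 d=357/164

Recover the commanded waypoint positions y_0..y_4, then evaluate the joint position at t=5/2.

y_0=2 y_1=1 y_2=-2 y_3=5 y_4=-2
S(5/2) = -961/2624

y_0 = S_0(0) = a_0 = 2
y_1 = S_1(0) = a_1 = 1
y_2 = S_2(0) = a_2 = -2
y_3 = S_3(0) = a_3 = 5
y_4 = S_3(1) = -2
t_q=5/2 is in segment 1 (τ=1/2); S_1(τ)=-961/2624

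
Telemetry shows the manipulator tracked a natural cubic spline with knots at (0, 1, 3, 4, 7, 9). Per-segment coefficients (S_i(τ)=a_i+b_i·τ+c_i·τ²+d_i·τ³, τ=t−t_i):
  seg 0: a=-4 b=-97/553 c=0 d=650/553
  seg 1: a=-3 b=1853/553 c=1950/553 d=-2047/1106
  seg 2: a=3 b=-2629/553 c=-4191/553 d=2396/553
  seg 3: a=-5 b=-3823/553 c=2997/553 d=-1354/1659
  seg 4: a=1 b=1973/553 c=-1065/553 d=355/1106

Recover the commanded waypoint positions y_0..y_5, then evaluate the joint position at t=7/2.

y_0 = S_0(0) = a_0 = -4
y_1 = S_1(0) = a_1 = -3
y_2 = S_2(0) = a_2 = 3
y_3 = S_3(0) = a_3 = -5
y_4 = S_4(0) = a_4 = 1
y_5 = S_4(2) = 3
t_q=7/2 is in segment 2 (τ=1/2); S_2(τ)=-1615/2212

y_0=-4 y_1=-3 y_2=3 y_3=-5 y_4=1 y_5=3
S(7/2) = -1615/2212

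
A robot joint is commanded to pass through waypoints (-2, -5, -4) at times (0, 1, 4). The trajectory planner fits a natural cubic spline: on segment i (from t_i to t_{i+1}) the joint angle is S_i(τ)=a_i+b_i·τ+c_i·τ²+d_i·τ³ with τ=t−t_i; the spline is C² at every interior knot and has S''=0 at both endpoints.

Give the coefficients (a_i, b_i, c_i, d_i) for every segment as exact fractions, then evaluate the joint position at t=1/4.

  seg 0: a=-2 b=-41/12 c=0 d=5/12
  seg 1: a=-5 b=-13/6 c=5/4 d=-5/36
S(1/4) = -729/256

Δ: Δ0=-3, Δ1=1/3
row 1: diag=8, rhs=20; c'=3/8, d'=5/2
back: M1=5/2
M: M0=0, M1=5/2, M2=0
seg 0: a=-2, c=M0/2=0, d=(M1−M0)/(6·1)=5/12, b=Δ0−h0·(2M0+M1)/6=-41/12
seg 1: a=-5, c=M1/2=5/4, d=(M2−M1)/(6·3)=-5/36, b=Δ1−h1·(2M1+M2)/6=-13/6
t_q=1/4 → seg 0, τ=1/4; S=-2+-41/12·τ+0·τ²+5/12·τ³=-729/256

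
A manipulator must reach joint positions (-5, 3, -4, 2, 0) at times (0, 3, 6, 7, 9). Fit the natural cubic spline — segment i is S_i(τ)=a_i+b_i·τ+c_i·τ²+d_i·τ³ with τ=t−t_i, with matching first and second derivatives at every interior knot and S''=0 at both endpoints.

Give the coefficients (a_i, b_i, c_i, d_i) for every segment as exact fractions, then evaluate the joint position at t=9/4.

Δ: Δ0=8/3, Δ1=-7/3, Δ2=6, Δ3=-1
row 1: diag=12, rhs=-30; c'=1/4, d'=-5/2
row 2: denom=8−3·1/4=29/4; d'=(50−3·-5/2)/(29/4)=230/29
row 3: denom=6−1·4/29=170/29; d'=(-42−1·230/29)/(170/29)=-724/85
back: M3=-724/85
back: M2=230/29−4/29·-724/85=774/85
back: M1=-5/2−1/4·774/85=-406/85
M: M0=0, M1=-406/85, M2=774/85, M3=-724/85, M4=0
seg 0: a=-5, c=M0/2=0, d=(M1−M0)/(6·3)=-203/765, b=Δ0−h0·(2M0+M1)/6=1289/255
seg 1: a=3, c=M1/2=-203/85, d=(M2−M1)/(6·3)=118/153, b=Δ1−h1·(2M1+M2)/6=-538/255
seg 2: a=-4, c=M2/2=387/85, d=(M3−M2)/(6·1)=-749/255, b=Δ2−h2·(2M2+M3)/6=1118/255
seg 3: a=2, c=M3/2=-362/85, d=(M4−M3)/(6·2)=181/255, b=Δ3−h3·(2M3+M4)/6=1193/255
t_q=9/4 → seg 0, τ=9/4; S=-5+1289/255·τ+0·τ²+-203/765·τ³=18229/5440

  seg 0: a=-5 b=1289/255 c=0 d=-203/765
  seg 1: a=3 b=-538/255 c=-203/85 d=118/153
  seg 2: a=-4 b=1118/255 c=387/85 d=-749/255
  seg 3: a=2 b=1193/255 c=-362/85 d=181/255
S(9/4) = 18229/5440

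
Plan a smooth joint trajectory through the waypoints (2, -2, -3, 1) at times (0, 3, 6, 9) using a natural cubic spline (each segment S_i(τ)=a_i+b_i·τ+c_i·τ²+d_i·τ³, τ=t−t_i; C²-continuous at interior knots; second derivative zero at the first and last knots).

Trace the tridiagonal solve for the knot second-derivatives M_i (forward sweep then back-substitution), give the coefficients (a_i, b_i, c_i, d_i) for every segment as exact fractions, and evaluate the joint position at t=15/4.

Δ: Δ0=-4/3, Δ1=-1/3, Δ2=4/3
row 1: diag=12, rhs=6; c'=1/4, d'=1/2
row 2: denom=12−3·1/4=45/4; d'=(10−3·1/2)/(45/4)=34/45
back: M2=34/45
back: M1=1/2−1/4·34/45=14/45
M: M0=0, M1=14/45, M2=34/45, M3=0
seg 0: a=2, c=M0/2=0, d=(M1−M0)/(6·3)=7/405, b=Δ0−h0·(2M0+M1)/6=-67/45
seg 1: a=-2, c=M1/2=7/45, d=(M2−M1)/(6·3)=2/81, b=Δ1−h1·(2M1+M2)/6=-46/45
seg 2: a=-3, c=M2/2=17/45, d=(M3−M2)/(6·3)=-17/405, b=Δ2−h2·(2M2+M3)/6=26/45
t_q=15/4 → seg 1, τ=3/4; S=-2+-46/45·τ+7/45·τ²+2/81·τ³=-427/160

  seg 0: a=2 b=-67/45 c=0 d=7/405
  seg 1: a=-2 b=-46/45 c=7/45 d=2/81
  seg 2: a=-3 b=26/45 c=17/45 d=-17/405
S(15/4) = -427/160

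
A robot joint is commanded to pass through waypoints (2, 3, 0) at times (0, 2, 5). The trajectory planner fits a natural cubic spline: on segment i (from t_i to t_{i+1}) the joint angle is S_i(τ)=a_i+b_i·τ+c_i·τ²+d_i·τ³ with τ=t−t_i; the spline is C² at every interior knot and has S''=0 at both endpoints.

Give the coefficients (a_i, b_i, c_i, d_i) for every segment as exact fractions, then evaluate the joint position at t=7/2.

Δ: Δ0=1/2, Δ1=-1
row 1: diag=10, rhs=-9; c'=3/10, d'=-9/10
back: M1=-9/10
M: M0=0, M1=-9/10, M2=0
seg 0: a=2, c=M0/2=0, d=(M1−M0)/(6·2)=-3/40, b=Δ0−h0·(2M0+M1)/6=4/5
seg 1: a=3, c=M1/2=-9/20, d=(M2−M1)/(6·3)=1/20, b=Δ1−h1·(2M1+M2)/6=-1/10
t_q=7/2 → seg 1, τ=3/2; S=3+-1/10·τ+-9/20·τ²+1/20·τ³=321/160

  seg 0: a=2 b=4/5 c=0 d=-3/40
  seg 1: a=3 b=-1/10 c=-9/20 d=1/20
S(7/2) = 321/160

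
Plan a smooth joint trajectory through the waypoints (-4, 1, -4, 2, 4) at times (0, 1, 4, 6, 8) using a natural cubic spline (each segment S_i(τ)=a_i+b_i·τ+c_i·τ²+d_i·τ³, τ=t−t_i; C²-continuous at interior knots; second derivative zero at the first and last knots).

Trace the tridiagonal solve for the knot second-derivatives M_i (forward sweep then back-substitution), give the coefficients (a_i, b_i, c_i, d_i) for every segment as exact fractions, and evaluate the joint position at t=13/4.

Δ: Δ0=5, Δ1=-5/3, Δ2=3, Δ3=1
row 1: diag=8, rhs=-40; c'=3/8, d'=-5
row 2: denom=10−3·3/8=71/8; d'=(28−3·-5)/(71/8)=344/71
row 3: denom=8−2·16/71=536/71; d'=(-12−2·344/71)/(536/71)=-385/134
back: M3=-385/134
back: M2=344/71−16/71·-385/134=368/67
back: M1=-5−3/8·368/67=-473/67
M: M0=0, M1=-473/67, M2=368/67, M3=-385/134, M4=0
seg 0: a=-4, c=M0/2=0, d=(M1−M0)/(6·1)=-473/402, b=Δ0−h0·(2M0+M1)/6=2483/402
seg 1: a=1, c=M1/2=-473/134, d=(M2−M1)/(6·3)=841/1206, b=Δ1−h1·(2M1+M2)/6=532/201
seg 2: a=-4, c=M2/2=184/67, d=(M3−M2)/(6·2)=-1121/1608, b=Δ2−h2·(2M2+M3)/6=119/402
seg 3: a=2, c=M3/2=-385/268, d=(M4−M3)/(6·2)=385/1608, b=Δ3−h3·(2M3+M4)/6=586/201
t_q=13/4 → seg 1, τ=9/4; S=1+532/201·τ+-473/134·τ²+841/1206·τ³=-25483/8576

  seg 0: a=-4 b=2483/402 c=0 d=-473/402
  seg 1: a=1 b=532/201 c=-473/134 d=841/1206
  seg 2: a=-4 b=119/402 c=184/67 d=-1121/1608
  seg 3: a=2 b=586/201 c=-385/268 d=385/1608
S(13/4) = -25483/8576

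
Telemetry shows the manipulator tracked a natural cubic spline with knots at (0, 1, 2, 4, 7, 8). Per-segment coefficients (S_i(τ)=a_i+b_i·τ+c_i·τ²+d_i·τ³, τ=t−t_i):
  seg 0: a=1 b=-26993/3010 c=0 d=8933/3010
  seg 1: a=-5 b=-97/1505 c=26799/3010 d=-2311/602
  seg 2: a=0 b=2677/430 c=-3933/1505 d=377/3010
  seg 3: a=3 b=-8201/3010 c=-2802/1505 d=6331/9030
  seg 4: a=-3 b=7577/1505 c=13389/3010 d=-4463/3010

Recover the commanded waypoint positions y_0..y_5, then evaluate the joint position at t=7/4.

y_0 = S_0(0) = a_0 = 1
y_1 = S_1(0) = a_1 = -5
y_2 = S_2(0) = a_2 = 0
y_3 = S_3(0) = a_3 = 3
y_4 = S_4(0) = a_4 = -3
y_5 = S_4(1) = 5
t_q=7/4 is in segment 1 (τ=3/4); S_1(τ)=-319733/192640

y_0=1 y_1=-5 y_2=0 y_3=3 y_4=-3 y_5=5
S(7/4) = -319733/192640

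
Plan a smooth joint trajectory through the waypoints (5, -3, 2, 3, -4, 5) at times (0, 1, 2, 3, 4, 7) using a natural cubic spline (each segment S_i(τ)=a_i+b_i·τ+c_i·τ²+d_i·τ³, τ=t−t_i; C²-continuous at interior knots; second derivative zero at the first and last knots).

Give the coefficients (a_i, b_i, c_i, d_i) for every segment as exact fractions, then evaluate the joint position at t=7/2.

Δ: Δ0=-8, Δ1=5, Δ2=1, Δ3=-7, Δ4=3
row 1: diag=4, rhs=78; c'=1/4, d'=39/2
row 2: denom=4−1·1/4=15/4; d'=(-24−1·39/2)/(15/4)=-58/5
row 3: denom=4−1·4/15=56/15; d'=(-48−1·-58/5)/(56/15)=-39/4
row 4: denom=8−1·15/56=433/56; d'=(60−1·-39/4)/(433/56)=3906/433
back: M4=3906/433
back: M3=-39/4−15/56·3906/433=-5268/433
back: M2=-58/5−4/15·-5268/433=-3618/433
back: M1=39/2−1/4·-3618/433=9348/433
M: M0=0, M1=9348/433, M2=-3618/433, M3=-5268/433, M4=3906/433, M5=0
seg 0: a=5, c=M0/2=0, d=(M1−M0)/(6·1)=1558/433, b=Δ0−h0·(2M0+M1)/6=-5022/433
seg 1: a=-3, c=M1/2=4674/433, d=(M2−M1)/(6·1)=-2161/433, b=Δ1−h1·(2M1+M2)/6=-348/433
seg 2: a=2, c=M2/2=-1809/433, d=(M3−M2)/(6·1)=-275/433, b=Δ2−h2·(2M2+M3)/6=2517/433
seg 3: a=3, c=M3/2=-2634/433, d=(M4−M3)/(6·1)=1529/433, b=Δ3−h3·(2M3+M4)/6=-1926/433
seg 4: a=-4, c=M4/2=1953/433, d=(M5−M4)/(6·3)=-217/433, b=Δ4−h4·(2M4+M5)/6=-2607/433
t_q=7/2 → seg 3, τ=1/2; S=3+-1926/433·τ+-2634/433·τ²+1529/433·τ³=-1051/3464

  seg 0: a=5 b=-5022/433 c=0 d=1558/433
  seg 1: a=-3 b=-348/433 c=4674/433 d=-2161/433
  seg 2: a=2 b=2517/433 c=-1809/433 d=-275/433
  seg 3: a=3 b=-1926/433 c=-2634/433 d=1529/433
  seg 4: a=-4 b=-2607/433 c=1953/433 d=-217/433
S(7/2) = -1051/3464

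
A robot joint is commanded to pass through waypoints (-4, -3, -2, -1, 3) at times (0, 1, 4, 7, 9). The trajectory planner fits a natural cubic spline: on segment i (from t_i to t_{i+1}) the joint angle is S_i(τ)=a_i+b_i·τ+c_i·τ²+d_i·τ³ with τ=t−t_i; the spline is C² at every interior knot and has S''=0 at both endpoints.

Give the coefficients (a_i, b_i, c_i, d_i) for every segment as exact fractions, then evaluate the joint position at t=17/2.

  seg 0: a=-4 b=857/798 c=0 d=-59/798
  seg 1: a=-3 b=340/399 c=-59/266 d=13/798
  seg 2: a=-2 b=-31/798 c=-10/133 d=53/798
  seg 3: a=-1 b=520/399 c=139/266 d=-139/1596
S(17/2) = 7817/4256

Δ: Δ0=1, Δ1=1/3, Δ2=1/3, Δ3=2
row 1: diag=8, rhs=-4; c'=3/8, d'=-1/2
row 2: denom=12−3·3/8=87/8; d'=(0−3·-1/2)/(87/8)=4/29
row 3: denom=10−3·8/29=266/29; d'=(10−3·4/29)/(266/29)=139/133
back: M3=139/133
back: M2=4/29−8/29·139/133=-20/133
back: M1=-1/2−3/8·-20/133=-59/133
M: M0=0, M1=-59/133, M2=-20/133, M3=139/133, M4=0
seg 0: a=-4, c=M0/2=0, d=(M1−M0)/(6·1)=-59/798, b=Δ0−h0·(2M0+M1)/6=857/798
seg 1: a=-3, c=M1/2=-59/266, d=(M2−M1)/(6·3)=13/798, b=Δ1−h1·(2M1+M2)/6=340/399
seg 2: a=-2, c=M2/2=-10/133, d=(M3−M2)/(6·3)=53/798, b=Δ2−h2·(2M2+M3)/6=-31/798
seg 3: a=-1, c=M3/2=139/266, d=(M4−M3)/(6·2)=-139/1596, b=Δ3−h3·(2M3+M4)/6=520/399
t_q=17/2 → seg 3, τ=3/2; S=-1+520/399·τ+139/266·τ²+-139/1596·τ³=7817/4256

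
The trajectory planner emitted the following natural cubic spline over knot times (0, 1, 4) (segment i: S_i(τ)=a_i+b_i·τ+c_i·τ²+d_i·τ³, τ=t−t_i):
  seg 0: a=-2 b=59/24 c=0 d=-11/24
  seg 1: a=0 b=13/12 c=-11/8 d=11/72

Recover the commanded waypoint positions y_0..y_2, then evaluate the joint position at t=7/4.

y_0 = S_0(0) = a_0 = -2
y_1 = S_1(0) = a_1 = 0
y_2 = S_1(3) = -5
t_q=7/4 is in segment 1 (τ=3/4); S_1(τ)=53/512

y_0=-2 y_1=0 y_2=-5
S(7/4) = 53/512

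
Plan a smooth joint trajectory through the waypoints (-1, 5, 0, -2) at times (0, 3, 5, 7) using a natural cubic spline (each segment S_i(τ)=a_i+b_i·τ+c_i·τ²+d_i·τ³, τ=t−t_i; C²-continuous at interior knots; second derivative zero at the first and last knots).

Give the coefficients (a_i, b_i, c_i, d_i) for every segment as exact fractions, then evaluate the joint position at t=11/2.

  seg 0: a=-1 b=269/76 c=0 d=-13/76
  seg 1: a=5 b=-41/38 c=-117/76 d=63/152
  seg 2: a=0 b=-43/19 c=18/19 d=-3/19
S(11/2) = -139/152

Δ: Δ0=2, Δ1=-5/2, Δ2=-1
row 1: diag=10, rhs=-27; c'=1/5, d'=-27/10
row 2: denom=8−2·1/5=38/5; d'=(9−2·-27/10)/(38/5)=36/19
back: M2=36/19
back: M1=-27/10−1/5·36/19=-117/38
M: M0=0, M1=-117/38, M2=36/19, M3=0
seg 0: a=-1, c=M0/2=0, d=(M1−M0)/(6·3)=-13/76, b=Δ0−h0·(2M0+M1)/6=269/76
seg 1: a=5, c=M1/2=-117/76, d=(M2−M1)/(6·2)=63/152, b=Δ1−h1·(2M1+M2)/6=-41/38
seg 2: a=0, c=M2/2=18/19, d=(M3−M2)/(6·2)=-3/19, b=Δ2−h2·(2M2+M3)/6=-43/19
t_q=11/2 → seg 2, τ=1/2; S=0+-43/19·τ+18/19·τ²+-3/19·τ³=-139/152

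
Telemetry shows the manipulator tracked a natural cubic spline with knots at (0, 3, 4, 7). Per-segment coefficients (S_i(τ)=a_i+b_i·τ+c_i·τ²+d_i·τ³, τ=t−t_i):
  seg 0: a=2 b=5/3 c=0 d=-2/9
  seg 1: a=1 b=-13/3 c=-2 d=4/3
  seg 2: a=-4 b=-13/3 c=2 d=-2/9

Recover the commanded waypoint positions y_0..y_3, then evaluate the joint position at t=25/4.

y_0=2 y_1=1 y_2=-4 y_3=-5
S(25/4) = -197/32

y_0 = S_0(0) = a_0 = 2
y_1 = S_1(0) = a_1 = 1
y_2 = S_2(0) = a_2 = -4
y_3 = S_2(3) = -5
t_q=25/4 is in segment 2 (τ=9/4); S_2(τ)=-197/32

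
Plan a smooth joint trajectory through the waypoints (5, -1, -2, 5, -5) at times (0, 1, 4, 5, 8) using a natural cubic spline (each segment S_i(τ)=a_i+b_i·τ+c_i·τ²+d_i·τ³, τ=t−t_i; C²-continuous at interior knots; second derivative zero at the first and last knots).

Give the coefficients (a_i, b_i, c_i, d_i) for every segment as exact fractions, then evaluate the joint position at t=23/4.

  seg 0: a=5 b=-457/72 c=0 d=25/72
  seg 1: a=-1 b=-191/36 c=25/24 d=133/648
  seg 2: a=-2 b=467/72 c=26/9 d=-19/8
  seg 3: a=5 b=185/36 c=-305/72 d=305/648
S(23/4) = 3415/512

Δ: Δ0=-6, Δ1=-1/3, Δ2=7, Δ3=-10/3
row 1: diag=8, rhs=34; c'=3/8, d'=17/4
row 2: denom=8−3·3/8=55/8; d'=(44−3·17/4)/(55/8)=50/11
row 3: denom=8−1·8/55=432/55; d'=(-62−1·50/11)/(432/55)=-305/36
back: M3=-305/36
back: M2=50/11−8/55·-305/36=52/9
back: M1=17/4−3/8·52/9=25/12
M: M0=0, M1=25/12, M2=52/9, M3=-305/36, M4=0
seg 0: a=5, c=M0/2=0, d=(M1−M0)/(6·1)=25/72, b=Δ0−h0·(2M0+M1)/6=-457/72
seg 1: a=-1, c=M1/2=25/24, d=(M2−M1)/(6·3)=133/648, b=Δ1−h1·(2M1+M2)/6=-191/36
seg 2: a=-2, c=M2/2=26/9, d=(M3−M2)/(6·1)=-19/8, b=Δ2−h2·(2M2+M3)/6=467/72
seg 3: a=5, c=M3/2=-305/72, d=(M4−M3)/(6·3)=305/648, b=Δ3−h3·(2M3+M4)/6=185/36
t_q=23/4 → seg 3, τ=3/4; S=5+185/36·τ+-305/72·τ²+305/648·τ³=3415/512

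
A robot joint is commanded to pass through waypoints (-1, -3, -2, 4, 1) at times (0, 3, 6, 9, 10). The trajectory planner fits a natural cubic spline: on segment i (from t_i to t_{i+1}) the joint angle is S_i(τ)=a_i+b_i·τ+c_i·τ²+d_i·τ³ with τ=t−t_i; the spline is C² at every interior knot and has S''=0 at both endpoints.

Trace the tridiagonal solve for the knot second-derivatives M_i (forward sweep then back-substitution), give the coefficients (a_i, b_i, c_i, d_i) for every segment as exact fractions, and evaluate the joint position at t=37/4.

  seg 0: a=-1 b=-109/162 c=0 d=1/1458
  seg 1: a=-3 b=-53/81 c=1/162 d=157/1458
  seg 2: a=-2 b=371/162 c=79/81 d=-521/1458
  seg 3: a=4 b=-122/81 c=-121/54 d=121/162
S(37/4) = 12079/3456

Δ: Δ0=-2/3, Δ1=1/3, Δ2=2, Δ3=-3
row 1: diag=12, rhs=6; c'=1/4, d'=1/2
row 2: denom=12−3·1/4=45/4; d'=(10−3·1/2)/(45/4)=34/45
row 3: denom=8−3·4/15=36/5; d'=(-30−3·34/45)/(36/5)=-121/27
back: M3=-121/27
back: M2=34/45−4/15·-121/27=158/81
back: M1=1/2−1/4·158/81=1/81
M: M0=0, M1=1/81, M2=158/81, M3=-121/27, M4=0
seg 0: a=-1, c=M0/2=0, d=(M1−M0)/(6·3)=1/1458, b=Δ0−h0·(2M0+M1)/6=-109/162
seg 1: a=-3, c=M1/2=1/162, d=(M2−M1)/(6·3)=157/1458, b=Δ1−h1·(2M1+M2)/6=-53/81
seg 2: a=-2, c=M2/2=79/81, d=(M3−M2)/(6·3)=-521/1458, b=Δ2−h2·(2M2+M3)/6=371/162
seg 3: a=4, c=M3/2=-121/54, d=(M4−M3)/(6·1)=121/162, b=Δ3−h3·(2M3+M4)/6=-122/81
t_q=37/4 → seg 3, τ=1/4; S=4+-122/81·τ+-121/54·τ²+121/162·τ³=12079/3456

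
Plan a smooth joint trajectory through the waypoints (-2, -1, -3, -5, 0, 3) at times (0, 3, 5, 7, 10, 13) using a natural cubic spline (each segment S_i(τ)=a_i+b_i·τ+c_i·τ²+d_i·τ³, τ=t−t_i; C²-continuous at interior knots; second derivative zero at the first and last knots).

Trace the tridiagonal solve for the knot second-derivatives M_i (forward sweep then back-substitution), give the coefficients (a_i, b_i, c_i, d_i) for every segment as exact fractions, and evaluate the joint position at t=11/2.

Δ: Δ0=1/3, Δ1=-1, Δ2=-1, Δ3=5/3, Δ4=1
row 1: diag=10, rhs=-8; c'=1/5, d'=-4/5
row 2: denom=8−2·1/5=38/5; d'=(0−2·-4/5)/(38/5)=4/19
row 3: denom=10−2·5/19=180/19; d'=(16−2·4/19)/(180/19)=74/45
row 4: denom=12−3·19/60=221/20; d'=(-4−3·74/45)/(221/20)=-536/663
back: M4=-536/663
back: M3=74/45−19/60·-536/663=420/221
back: M2=4/19−5/19·420/221=-64/221
back: M1=-4/5−1/5·-64/221=-164/221
M: M0=0, M1=-164/221, M2=-64/221, M3=420/221, M4=-536/663, M5=0
seg 0: a=-2, c=M0/2=0, d=(M1−M0)/(6·3)=-82/1989, b=Δ0−h0·(2M0+M1)/6=467/663
seg 1: a=-1, c=M1/2=-82/221, d=(M2−M1)/(6·2)=25/663, b=Δ1−h1·(2M1+M2)/6=-271/663
seg 2: a=-3, c=M2/2=-32/221, d=(M3−M2)/(6·2)=121/663, b=Δ2−h2·(2M2+M3)/6=-955/663
seg 3: a=-5, c=M3/2=210/221, d=(M4−M3)/(6·3)=-898/5967, b=Δ3−h3·(2M3+M4)/6=113/663
seg 4: a=0, c=M4/2=-268/663, d=(M5−M4)/(6·3)=268/5967, b=Δ4−h4·(2M4+M5)/6=1199/663
t_q=11/2 → seg 2, τ=1/2; S=-3+-955/663·τ+-32/221·τ²+121/663·τ³=-6601/1768

  seg 0: a=-2 b=467/663 c=0 d=-82/1989
  seg 1: a=-1 b=-271/663 c=-82/221 d=25/663
  seg 2: a=-3 b=-955/663 c=-32/221 d=121/663
  seg 3: a=-5 b=113/663 c=210/221 d=-898/5967
  seg 4: a=0 b=1199/663 c=-268/663 d=268/5967
S(11/2) = -6601/1768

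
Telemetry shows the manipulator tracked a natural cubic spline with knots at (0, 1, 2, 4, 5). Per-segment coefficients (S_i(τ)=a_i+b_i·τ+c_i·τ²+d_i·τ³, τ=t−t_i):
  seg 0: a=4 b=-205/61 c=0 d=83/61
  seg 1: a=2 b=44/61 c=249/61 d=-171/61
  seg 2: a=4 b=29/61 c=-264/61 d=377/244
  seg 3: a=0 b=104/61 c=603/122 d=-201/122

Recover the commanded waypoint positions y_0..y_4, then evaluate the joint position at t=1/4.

y_0 = S_0(0) = a_0 = 4
y_1 = S_1(0) = a_1 = 2
y_2 = S_2(0) = a_2 = 4
y_3 = S_3(0) = a_3 = 0
y_4 = S_3(1) = 5
t_q=1/4 is in segment 0 (τ=1/4); S_0(τ)=12419/3904

y_0=4 y_1=2 y_2=4 y_3=0 y_4=5
S(1/4) = 12419/3904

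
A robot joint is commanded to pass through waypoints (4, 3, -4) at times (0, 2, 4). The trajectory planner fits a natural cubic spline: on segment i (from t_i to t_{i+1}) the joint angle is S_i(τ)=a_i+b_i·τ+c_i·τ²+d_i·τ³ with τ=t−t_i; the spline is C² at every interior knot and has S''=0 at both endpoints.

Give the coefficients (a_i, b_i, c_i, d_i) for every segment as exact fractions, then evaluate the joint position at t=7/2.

  seg 0: a=4 b=1/4 c=0 d=-3/16
  seg 1: a=3 b=-2 c=-9/8 d=3/16
S(7/2) = -243/128

Δ: Δ0=-1/2, Δ1=-7/2
row 1: diag=8, rhs=-18; c'=1/4, d'=-9/4
back: M1=-9/4
M: M0=0, M1=-9/4, M2=0
seg 0: a=4, c=M0/2=0, d=(M1−M0)/(6·2)=-3/16, b=Δ0−h0·(2M0+M1)/6=1/4
seg 1: a=3, c=M1/2=-9/8, d=(M2−M1)/(6·2)=3/16, b=Δ1−h1·(2M1+M2)/6=-2
t_q=7/2 → seg 1, τ=3/2; S=3+-2·τ+-9/8·τ²+3/16·τ³=-243/128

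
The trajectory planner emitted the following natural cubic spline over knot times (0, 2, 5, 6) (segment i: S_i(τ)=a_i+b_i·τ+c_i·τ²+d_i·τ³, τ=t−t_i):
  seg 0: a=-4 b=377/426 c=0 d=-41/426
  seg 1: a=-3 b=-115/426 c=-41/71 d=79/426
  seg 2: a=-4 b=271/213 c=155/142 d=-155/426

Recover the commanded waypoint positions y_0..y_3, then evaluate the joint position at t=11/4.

y_0 = S_0(0) = a_0 = -4
y_1 = S_1(0) = a_1 = -3
y_2 = S_2(0) = a_2 = -4
y_3 = S_2(1) = -2
t_q=11/4 is in segment 1 (τ=3/4); S_1(τ)=-31345/9088

y_0=-4 y_1=-3 y_2=-4 y_3=-2
S(11/4) = -31345/9088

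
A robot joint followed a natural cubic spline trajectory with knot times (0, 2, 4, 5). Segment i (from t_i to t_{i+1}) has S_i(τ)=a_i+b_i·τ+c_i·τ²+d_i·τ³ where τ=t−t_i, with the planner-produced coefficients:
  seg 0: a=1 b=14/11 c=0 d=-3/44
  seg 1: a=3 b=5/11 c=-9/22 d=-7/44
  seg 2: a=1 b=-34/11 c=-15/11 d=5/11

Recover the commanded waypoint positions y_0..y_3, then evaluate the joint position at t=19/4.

y_0 = S_0(0) = a_0 = 1
y_1 = S_1(0) = a_1 = 3
y_2 = S_2(0) = a_2 = 1
y_3 = S_2(1) = -3
t_q=19/4 is in segment 2 (τ=3/4); S_2(τ)=-1333/704

y_0=1 y_1=3 y_2=1 y_3=-3
S(19/4) = -1333/704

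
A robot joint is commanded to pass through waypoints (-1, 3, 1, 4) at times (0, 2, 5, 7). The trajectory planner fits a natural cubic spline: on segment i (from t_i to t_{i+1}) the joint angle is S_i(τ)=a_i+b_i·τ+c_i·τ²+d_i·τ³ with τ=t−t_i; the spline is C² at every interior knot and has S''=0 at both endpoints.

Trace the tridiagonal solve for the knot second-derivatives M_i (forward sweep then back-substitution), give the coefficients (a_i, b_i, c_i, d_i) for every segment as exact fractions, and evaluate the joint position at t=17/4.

  seg 0: a=-1 b=745/273 c=0 d=-199/1092
  seg 1: a=3 b=148/273 c=-199/182 d=29/126
  seg 2: a=1 b=107/546 c=89/91 d=-89/546
S(17/4) = 15213/11648

Δ: Δ0=2, Δ1=-2/3, Δ2=3/2
row 1: diag=10, rhs=-16; c'=3/10, d'=-8/5
row 2: denom=10−3·3/10=91/10; d'=(13−3·-8/5)/(91/10)=178/91
back: M2=178/91
back: M1=-8/5−3/10·178/91=-199/91
M: M0=0, M1=-199/91, M2=178/91, M3=0
seg 0: a=-1, c=M0/2=0, d=(M1−M0)/(6·2)=-199/1092, b=Δ0−h0·(2M0+M1)/6=745/273
seg 1: a=3, c=M1/2=-199/182, d=(M2−M1)/(6·3)=29/126, b=Δ1−h1·(2M1+M2)/6=148/273
seg 2: a=1, c=M2/2=89/91, d=(M3−M2)/(6·2)=-89/546, b=Δ2−h2·(2M2+M3)/6=107/546
t_q=17/4 → seg 1, τ=9/4; S=3+148/273·τ+-199/182·τ²+29/126·τ³=15213/11648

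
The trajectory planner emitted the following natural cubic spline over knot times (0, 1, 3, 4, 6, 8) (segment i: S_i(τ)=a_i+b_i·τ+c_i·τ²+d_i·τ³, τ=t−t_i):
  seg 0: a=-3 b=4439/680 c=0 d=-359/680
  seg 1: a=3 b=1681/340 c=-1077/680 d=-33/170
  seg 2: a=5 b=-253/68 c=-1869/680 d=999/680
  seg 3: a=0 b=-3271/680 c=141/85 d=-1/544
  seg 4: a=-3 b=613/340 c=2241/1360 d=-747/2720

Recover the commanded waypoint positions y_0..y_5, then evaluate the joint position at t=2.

y_0=-3 y_1=3 y_2=5 y_3=0 y_4=-3 y_5=5
S(2) = 4193/680

y_0 = S_0(0) = a_0 = -3
y_1 = S_1(0) = a_1 = 3
y_2 = S_2(0) = a_2 = 5
y_3 = S_3(0) = a_3 = 0
y_4 = S_4(0) = a_4 = -3
y_5 = S_4(2) = 5
t_q=2 is in segment 1 (τ=1); S_1(τ)=4193/680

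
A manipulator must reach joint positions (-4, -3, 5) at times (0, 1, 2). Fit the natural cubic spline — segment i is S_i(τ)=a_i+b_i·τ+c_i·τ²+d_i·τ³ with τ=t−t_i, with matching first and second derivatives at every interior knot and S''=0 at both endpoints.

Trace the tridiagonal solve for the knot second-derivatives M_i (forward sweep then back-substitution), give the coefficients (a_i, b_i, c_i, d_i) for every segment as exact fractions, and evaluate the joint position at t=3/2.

Δ: Δ0=1, Δ1=8
row 1: diag=4, rhs=42; c'=1/4, d'=21/2
back: M1=21/2
M: M0=0, M1=21/2, M2=0
seg 0: a=-4, c=M0/2=0, d=(M1−M0)/(6·1)=7/4, b=Δ0−h0·(2M0+M1)/6=-3/4
seg 1: a=-3, c=M1/2=21/4, d=(M2−M1)/(6·1)=-7/4, b=Δ1−h1·(2M1+M2)/6=9/2
t_q=3/2 → seg 1, τ=1/2; S=-3+9/2·τ+21/4·τ²+-7/4·τ³=11/32

  seg 0: a=-4 b=-3/4 c=0 d=7/4
  seg 1: a=-3 b=9/2 c=21/4 d=-7/4
S(3/2) = 11/32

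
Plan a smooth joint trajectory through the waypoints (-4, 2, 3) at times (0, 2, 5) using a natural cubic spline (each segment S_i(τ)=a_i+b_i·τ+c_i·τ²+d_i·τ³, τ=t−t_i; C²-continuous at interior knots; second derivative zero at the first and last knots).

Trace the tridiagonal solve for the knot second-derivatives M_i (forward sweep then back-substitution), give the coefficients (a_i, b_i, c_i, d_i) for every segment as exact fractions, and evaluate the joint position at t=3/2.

  seg 0: a=-4 b=53/15 c=0 d=-2/15
  seg 1: a=2 b=29/15 c=-4/5 d=4/45
S(3/2) = 17/20

Δ: Δ0=3, Δ1=1/3
row 1: diag=10, rhs=-16; c'=3/10, d'=-8/5
back: M1=-8/5
M: M0=0, M1=-8/5, M2=0
seg 0: a=-4, c=M0/2=0, d=(M1−M0)/(6·2)=-2/15, b=Δ0−h0·(2M0+M1)/6=53/15
seg 1: a=2, c=M1/2=-4/5, d=(M2−M1)/(6·3)=4/45, b=Δ1−h1·(2M1+M2)/6=29/15
t_q=3/2 → seg 0, τ=3/2; S=-4+53/15·τ+0·τ²+-2/15·τ³=17/20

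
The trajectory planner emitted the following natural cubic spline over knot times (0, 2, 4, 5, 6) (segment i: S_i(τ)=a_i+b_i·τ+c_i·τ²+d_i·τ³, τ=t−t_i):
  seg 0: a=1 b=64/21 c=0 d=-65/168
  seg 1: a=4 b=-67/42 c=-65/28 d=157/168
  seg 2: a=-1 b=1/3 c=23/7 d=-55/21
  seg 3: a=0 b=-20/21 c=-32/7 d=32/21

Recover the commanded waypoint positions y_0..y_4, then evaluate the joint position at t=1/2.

y_0 = S_0(0) = a_0 = 1
y_1 = S_1(0) = a_1 = 4
y_2 = S_2(0) = a_2 = -1
y_3 = S_3(0) = a_3 = 0
y_4 = S_3(1) = -4
t_q=1/2 is in segment 0 (τ=1/2); S_0(τ)=1109/448

y_0=1 y_1=4 y_2=-1 y_3=0 y_4=-4
S(1/2) = 1109/448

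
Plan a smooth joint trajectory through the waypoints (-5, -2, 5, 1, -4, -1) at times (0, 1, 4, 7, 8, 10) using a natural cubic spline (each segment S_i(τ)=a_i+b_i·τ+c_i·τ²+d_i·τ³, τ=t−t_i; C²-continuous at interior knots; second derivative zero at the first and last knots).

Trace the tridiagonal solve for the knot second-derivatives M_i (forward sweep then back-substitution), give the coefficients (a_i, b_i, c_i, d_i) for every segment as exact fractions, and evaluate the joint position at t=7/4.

  seg 0: a=-5 b=139/46 c=0 d=-1/46
  seg 1: a=-2 b=68/23 c=-3/46 d=-59/1242
  seg 2: a=5 b=59/46 c=-34/69 d=-157/1242
  seg 3: a=1 b=-117/23 c=-75/46 d=79/46
  seg 4: a=-4 b=-147/46 c=81/23 d=-27/46
S(7/4) = 473/2944

Δ: Δ0=3, Δ1=7/3, Δ2=-4/3, Δ3=-5, Δ4=3/2
row 1: diag=8, rhs=-4; c'=3/8, d'=-1/2
row 2: denom=12−3·3/8=87/8; d'=(-22−3·-1/2)/(87/8)=-164/87
row 3: denom=8−3·8/29=208/29; d'=(-22−3·-164/87)/(208/29)=-237/104
row 4: denom=6−1·29/208=1219/208; d'=(39−1·-237/104)/(1219/208)=162/23
back: M4=162/23
back: M3=-237/104−29/208·162/23=-75/23
back: M2=-164/87−8/29·-75/23=-68/69
back: M1=-1/2−3/8·-68/69=-3/23
M: M0=0, M1=-3/23, M2=-68/69, M3=-75/23, M4=162/23, M5=0
seg 0: a=-5, c=M0/2=0, d=(M1−M0)/(6·1)=-1/46, b=Δ0−h0·(2M0+M1)/6=139/46
seg 1: a=-2, c=M1/2=-3/46, d=(M2−M1)/(6·3)=-59/1242, b=Δ1−h1·(2M1+M2)/6=68/23
seg 2: a=5, c=M2/2=-34/69, d=(M3−M2)/(6·3)=-157/1242, b=Δ2−h2·(2M2+M3)/6=59/46
seg 3: a=1, c=M3/2=-75/46, d=(M4−M3)/(6·1)=79/46, b=Δ3−h3·(2M3+M4)/6=-117/23
seg 4: a=-4, c=M4/2=81/23, d=(M5−M4)/(6·2)=-27/46, b=Δ4−h4·(2M4+M5)/6=-147/46
t_q=7/4 → seg 1, τ=3/4; S=-2+68/23·τ+-3/46·τ²+-59/1242·τ³=473/2944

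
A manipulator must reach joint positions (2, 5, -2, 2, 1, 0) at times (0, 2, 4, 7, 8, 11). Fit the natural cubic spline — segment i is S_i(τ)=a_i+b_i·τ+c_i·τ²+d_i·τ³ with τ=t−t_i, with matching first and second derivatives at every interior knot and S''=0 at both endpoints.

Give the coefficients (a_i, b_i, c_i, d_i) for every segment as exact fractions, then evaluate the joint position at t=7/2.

Δ: Δ0=3/2, Δ1=-7/2, Δ2=4/3, Δ3=-1, Δ4=-1/3
row 1: diag=8, rhs=-30; c'=1/4, d'=-15/4
row 2: denom=10−2·1/4=19/2; d'=(29−2·-15/4)/(19/2)=73/19
row 3: denom=8−3·6/19=134/19; d'=(-14−3·73/19)/(134/19)=-485/134
row 4: denom=8−1·19/134=1053/134; d'=(4−1·-485/134)/(1053/134)=1021/1053
back: M4=1021/1053
back: M3=-485/134−19/134·1021/1053=-3956/1053
back: M2=73/19−6/19·-3956/1053=1765/351
back: M1=-15/4−1/4·1765/351=-3515/702
M: M0=0, M1=-3515/702, M2=1765/351, M3=-3956/1053, M4=1021/1053, M5=0
seg 0: a=2, c=M0/2=0, d=(M1−M0)/(6·2)=-3515/8424, b=Δ0−h0·(2M0+M1)/6=3337/1053
seg 1: a=5, c=M1/2=-3515/1404, d=(M2−M1)/(6·2)=7045/8424, b=Δ1−h1·(2M1+M2)/6=-3871/2106
seg 2: a=-2, c=M2/2=1765/702, d=(M3−M2)/(6·3)=-9251/18954, b=Δ2−h2·(2M2+M3)/6=-1913/1053
seg 3: a=2, c=M3/2=-1978/1053, d=(M4−M3)/(6·1)=553/702, b=Δ3−h3·(2M3+M4)/6=191/2106
seg 4: a=1, c=M4/2=1021/2106, d=(M5−M4)/(6·3)=-1021/18954, b=Δ4−h4·(2M4+M5)/6=-1372/1053
t_q=7/2 → seg 1, τ=3/2; S=5+-3871/2106·τ+-3515/1404·τ²+7045/8424·τ³=-12751/22464

  seg 0: a=2 b=3337/1053 c=0 d=-3515/8424
  seg 1: a=5 b=-3871/2106 c=-3515/1404 d=7045/8424
  seg 2: a=-2 b=-1913/1053 c=1765/702 d=-9251/18954
  seg 3: a=2 b=191/2106 c=-1978/1053 d=553/702
  seg 4: a=1 b=-1372/1053 c=1021/2106 d=-1021/18954
S(7/2) = -12751/22464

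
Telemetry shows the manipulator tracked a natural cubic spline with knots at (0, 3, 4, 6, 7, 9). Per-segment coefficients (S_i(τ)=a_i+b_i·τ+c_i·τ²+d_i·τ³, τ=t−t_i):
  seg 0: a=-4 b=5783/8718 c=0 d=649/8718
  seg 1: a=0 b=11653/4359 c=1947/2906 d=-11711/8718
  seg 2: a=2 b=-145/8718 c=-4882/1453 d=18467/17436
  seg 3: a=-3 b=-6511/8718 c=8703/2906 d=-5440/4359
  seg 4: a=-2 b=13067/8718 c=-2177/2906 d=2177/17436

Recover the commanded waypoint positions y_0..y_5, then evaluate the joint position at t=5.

y_0 = S_0(0) = a_0 = -4
y_1 = S_1(0) = a_1 = 0
y_2 = S_2(0) = a_2 = 2
y_3 = S_3(0) = a_3 = -3
y_4 = S_4(0) = a_4 = -2
y_5 = S_4(2) = -1
t_q=5 is in segment 2 (τ=1); S_2(τ)=-1845/5812

y_0=-4 y_1=0 y_2=2 y_3=-3 y_4=-2 y_5=-1
S(5) = -1845/5812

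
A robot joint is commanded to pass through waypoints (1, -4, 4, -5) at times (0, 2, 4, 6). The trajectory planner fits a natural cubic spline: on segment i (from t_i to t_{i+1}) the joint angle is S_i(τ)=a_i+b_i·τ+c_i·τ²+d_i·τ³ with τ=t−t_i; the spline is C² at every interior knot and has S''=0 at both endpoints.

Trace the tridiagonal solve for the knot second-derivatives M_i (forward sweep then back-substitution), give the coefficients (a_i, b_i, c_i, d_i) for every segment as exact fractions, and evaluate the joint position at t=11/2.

  seg 0: a=1 b=-24/5 c=0 d=23/40
  seg 1: a=-4 b=21/10 c=69/20 d=-5/4
  seg 2: a=4 b=9/10 c=-81/20 d=27/40
S(11/2) = -95/64

Δ: Δ0=-5/2, Δ1=4, Δ2=-9/2
row 1: diag=8, rhs=39; c'=1/4, d'=39/8
row 2: denom=8−2·1/4=15/2; d'=(-51−2·39/8)/(15/2)=-81/10
back: M2=-81/10
back: M1=39/8−1/4·-81/10=69/10
M: M0=0, M1=69/10, M2=-81/10, M3=0
seg 0: a=1, c=M0/2=0, d=(M1−M0)/(6·2)=23/40, b=Δ0−h0·(2M0+M1)/6=-24/5
seg 1: a=-4, c=M1/2=69/20, d=(M2−M1)/(6·2)=-5/4, b=Δ1−h1·(2M1+M2)/6=21/10
seg 2: a=4, c=M2/2=-81/20, d=(M3−M2)/(6·2)=27/40, b=Δ2−h2·(2M2+M3)/6=9/10
t_q=11/2 → seg 2, τ=3/2; S=4+9/10·τ+-81/20·τ²+27/40·τ³=-95/64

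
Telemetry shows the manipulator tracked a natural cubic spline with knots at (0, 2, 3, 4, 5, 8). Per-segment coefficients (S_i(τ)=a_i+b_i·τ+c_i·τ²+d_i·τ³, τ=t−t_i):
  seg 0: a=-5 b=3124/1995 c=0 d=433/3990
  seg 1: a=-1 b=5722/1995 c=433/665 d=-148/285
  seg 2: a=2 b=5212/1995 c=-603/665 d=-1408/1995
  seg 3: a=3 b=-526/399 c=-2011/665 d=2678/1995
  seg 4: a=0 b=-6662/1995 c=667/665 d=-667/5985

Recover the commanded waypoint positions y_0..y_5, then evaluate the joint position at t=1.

y_0=-5 y_1=-1 y_2=2 y_3=3 y_4=0 y_5=-4
S(1) = -4423/1330

y_0 = S_0(0) = a_0 = -5
y_1 = S_1(0) = a_1 = -1
y_2 = S_2(0) = a_2 = 2
y_3 = S_3(0) = a_3 = 3
y_4 = S_4(0) = a_4 = 0
y_5 = S_4(3) = -4
t_q=1 is in segment 0 (τ=1); S_0(τ)=-4423/1330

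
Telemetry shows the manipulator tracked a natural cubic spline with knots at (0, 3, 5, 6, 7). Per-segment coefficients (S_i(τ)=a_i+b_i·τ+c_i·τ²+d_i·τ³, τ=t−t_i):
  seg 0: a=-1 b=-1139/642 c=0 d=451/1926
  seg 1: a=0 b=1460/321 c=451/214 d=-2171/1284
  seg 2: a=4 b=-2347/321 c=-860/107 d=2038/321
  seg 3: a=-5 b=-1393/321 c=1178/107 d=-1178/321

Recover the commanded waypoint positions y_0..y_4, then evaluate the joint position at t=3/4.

y_0 = S_0(0) = a_0 = -1
y_1 = S_1(0) = a_1 = 0
y_2 = S_2(0) = a_2 = 4
y_3 = S_3(0) = a_3 = -5
y_4 = S_3(1) = -2
t_q=3/4 is in segment 0 (τ=3/4); S_0(τ)=-30567/13696

y_0=-1 y_1=0 y_2=4 y_3=-5 y_4=-2
S(3/4) = -30567/13696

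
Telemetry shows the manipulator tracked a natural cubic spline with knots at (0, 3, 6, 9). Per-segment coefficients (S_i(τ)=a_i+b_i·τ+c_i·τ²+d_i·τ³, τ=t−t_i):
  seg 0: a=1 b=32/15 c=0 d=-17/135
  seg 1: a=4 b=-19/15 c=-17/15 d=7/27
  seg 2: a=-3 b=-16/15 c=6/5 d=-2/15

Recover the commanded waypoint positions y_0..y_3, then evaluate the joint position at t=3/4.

y_0 = S_0(0) = a_0 = 1
y_1 = S_1(0) = a_1 = 4
y_2 = S_2(0) = a_2 = -3
y_3 = S_2(3) = 1
t_q=3/4 is in segment 0 (τ=3/4); S_0(τ)=163/64

y_0=1 y_1=4 y_2=-3 y_3=1
S(3/4) = 163/64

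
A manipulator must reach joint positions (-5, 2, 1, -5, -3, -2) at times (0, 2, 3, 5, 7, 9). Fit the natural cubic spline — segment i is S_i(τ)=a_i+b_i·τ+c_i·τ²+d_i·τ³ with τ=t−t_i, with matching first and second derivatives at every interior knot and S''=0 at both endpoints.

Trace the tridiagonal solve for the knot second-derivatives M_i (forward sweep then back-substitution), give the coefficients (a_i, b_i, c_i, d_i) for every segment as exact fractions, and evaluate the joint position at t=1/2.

Δ: Δ0=7/2, Δ1=-1, Δ2=-3, Δ3=1, Δ4=1/2
row 1: diag=6, rhs=-27; c'=1/6, d'=-9/2
row 2: denom=6−1·1/6=35/6; d'=(-12−1·-9/2)/(35/6)=-9/7
row 3: denom=8−2·12/35=256/35; d'=(24−2·-9/7)/(256/35)=465/128
row 4: denom=8−2·35/128=477/64; d'=(-3−2·465/128)/(477/64)=-73/53
back: M4=-73/53
back: M3=465/128−35/128·-73/53=425/106
back: M2=-9/7−12/35·425/106=-141/53
back: M1=-9/2−1/6·-141/53=-215/53
M: M0=0, M1=-215/53, M2=-141/53, M3=425/106, M4=-73/53, M5=0
seg 0: a=-5, c=M0/2=0, d=(M1−M0)/(6·2)=-215/636, b=Δ0−h0·(2M0+M1)/6=1543/318
seg 1: a=2, c=M1/2=-215/106, d=(M2−M1)/(6·1)=37/159, b=Δ1−h1·(2M1+M2)/6=253/318
seg 2: a=1, c=M2/2=-141/106, d=(M3−M2)/(6·2)=707/1272, b=Δ2−h2·(2M2+M3)/6=-815/318
seg 3: a=-5, c=M3/2=425/212, d=(M4−M3)/(6·2)=-571/1272, b=Δ3−h3·(2M3+M4)/6=-193/159
seg 4: a=-3, c=M4/2=-73/106, d=(M5−M4)/(6·2)=73/636, b=Δ4−h4·(2M4+M5)/6=451/318
t_q=1/2 → seg 0, τ=1/2; S=-5+1543/318·τ+0·τ²+-215/636·τ³=-4437/1696

  seg 0: a=-5 b=1543/318 c=0 d=-215/636
  seg 1: a=2 b=253/318 c=-215/106 d=37/159
  seg 2: a=1 b=-815/318 c=-141/106 d=707/1272
  seg 3: a=-5 b=-193/159 c=425/212 d=-571/1272
  seg 4: a=-3 b=451/318 c=-73/106 d=73/636
S(1/2) = -4437/1696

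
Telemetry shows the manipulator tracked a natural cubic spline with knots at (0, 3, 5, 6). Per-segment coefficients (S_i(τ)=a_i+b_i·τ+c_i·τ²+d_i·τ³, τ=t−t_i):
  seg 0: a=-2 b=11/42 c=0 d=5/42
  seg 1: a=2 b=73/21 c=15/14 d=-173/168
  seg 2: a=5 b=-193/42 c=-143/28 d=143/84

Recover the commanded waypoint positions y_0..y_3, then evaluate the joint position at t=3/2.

y_0=-2 y_1=2 y_2=5 y_3=-3
S(3/2) = -135/112

y_0 = S_0(0) = a_0 = -2
y_1 = S_1(0) = a_1 = 2
y_2 = S_2(0) = a_2 = 5
y_3 = S_2(1) = -3
t_q=3/2 is in segment 0 (τ=3/2); S_0(τ)=-135/112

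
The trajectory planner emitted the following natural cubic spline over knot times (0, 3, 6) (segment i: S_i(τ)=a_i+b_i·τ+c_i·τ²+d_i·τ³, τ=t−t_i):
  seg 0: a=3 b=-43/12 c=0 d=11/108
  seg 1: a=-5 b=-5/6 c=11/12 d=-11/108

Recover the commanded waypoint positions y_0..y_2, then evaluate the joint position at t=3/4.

y_0 = S_0(0) = a_0 = 3
y_1 = S_1(0) = a_1 = -5
y_2 = S_1(3) = -2
t_q=3/4 is in segment 0 (τ=3/4); S_0(τ)=91/256

y_0=3 y_1=-5 y_2=-2
S(3/4) = 91/256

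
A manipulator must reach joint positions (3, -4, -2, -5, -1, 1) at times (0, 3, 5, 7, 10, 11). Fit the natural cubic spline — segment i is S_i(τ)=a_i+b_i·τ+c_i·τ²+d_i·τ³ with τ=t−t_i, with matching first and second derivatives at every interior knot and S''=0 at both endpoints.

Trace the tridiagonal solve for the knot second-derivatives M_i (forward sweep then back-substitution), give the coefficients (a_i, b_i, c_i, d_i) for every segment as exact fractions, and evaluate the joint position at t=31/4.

  seg 0: a=3 b=-18517/5076 c=0 d=6673/45684
  seg 1: a=-4 b=751/2538 c=6673/5076 d=-2443/5076
  seg 2: a=-2 b=-187/846 c=-7985/5076 d=4739/10152
  seg 3: a=-5 b=-1157/1269 c=1558/1269 d=-1825/11421
  seg 4: a=-1 b=2716/1269 c=-89/423 d=89/1269
S(31/4) = -45667/9024

Δ: Δ0=-7/3, Δ1=1, Δ2=-3/2, Δ3=4/3, Δ4=2
row 1: diag=10, rhs=20; c'=1/5, d'=2
row 2: denom=8−2·1/5=38/5; d'=(-15−2·2)/(38/5)=-5/2
row 3: denom=10−2·5/19=180/19; d'=(17−2·-5/2)/(180/19)=209/90
row 4: denom=8−3·19/60=141/20; d'=(4−3·209/90)/(141/20)=-178/423
back: M4=-178/423
back: M3=209/90−19/60·-178/423=3116/1269
back: M2=-5/2−5/19·3116/1269=-7985/2538
back: M1=2−1/5·-7985/2538=6673/2538
M: M0=0, M1=6673/2538, M2=-7985/2538, M3=3116/1269, M4=-178/423, M5=0
seg 0: a=3, c=M0/2=0, d=(M1−M0)/(6·3)=6673/45684, b=Δ0−h0·(2M0+M1)/6=-18517/5076
seg 1: a=-4, c=M1/2=6673/5076, d=(M2−M1)/(6·2)=-2443/5076, b=Δ1−h1·(2M1+M2)/6=751/2538
seg 2: a=-2, c=M2/2=-7985/5076, d=(M3−M2)/(6·2)=4739/10152, b=Δ2−h2·(2M2+M3)/6=-187/846
seg 3: a=-5, c=M3/2=1558/1269, d=(M4−M3)/(6·3)=-1825/11421, b=Δ3−h3·(2M3+M4)/6=-1157/1269
seg 4: a=-1, c=M4/2=-89/423, d=(M5−M4)/(6·1)=89/1269, b=Δ4−h4·(2M4+M5)/6=2716/1269
t_q=31/4 → seg 3, τ=3/4; S=-5+-1157/1269·τ+1558/1269·τ²+-1825/11421·τ³=-45667/9024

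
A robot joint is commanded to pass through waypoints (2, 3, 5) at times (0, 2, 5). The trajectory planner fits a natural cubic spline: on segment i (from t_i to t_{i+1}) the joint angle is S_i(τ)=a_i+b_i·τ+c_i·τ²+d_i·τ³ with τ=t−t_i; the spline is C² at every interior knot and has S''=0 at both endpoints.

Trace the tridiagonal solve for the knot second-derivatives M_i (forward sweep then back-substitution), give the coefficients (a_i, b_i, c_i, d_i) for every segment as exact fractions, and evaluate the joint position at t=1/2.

  seg 0: a=2 b=7/15 c=0 d=1/120
  seg 1: a=3 b=17/30 c=1/20 d=-1/180
S(1/2) = 143/64

Δ: Δ0=1/2, Δ1=2/3
row 1: diag=10, rhs=1; c'=3/10, d'=1/10
back: M1=1/10
M: M0=0, M1=1/10, M2=0
seg 0: a=2, c=M0/2=0, d=(M1−M0)/(6·2)=1/120, b=Δ0−h0·(2M0+M1)/6=7/15
seg 1: a=3, c=M1/2=1/20, d=(M2−M1)/(6·3)=-1/180, b=Δ1−h1·(2M1+M2)/6=17/30
t_q=1/2 → seg 0, τ=1/2; S=2+7/15·τ+0·τ²+1/120·τ³=143/64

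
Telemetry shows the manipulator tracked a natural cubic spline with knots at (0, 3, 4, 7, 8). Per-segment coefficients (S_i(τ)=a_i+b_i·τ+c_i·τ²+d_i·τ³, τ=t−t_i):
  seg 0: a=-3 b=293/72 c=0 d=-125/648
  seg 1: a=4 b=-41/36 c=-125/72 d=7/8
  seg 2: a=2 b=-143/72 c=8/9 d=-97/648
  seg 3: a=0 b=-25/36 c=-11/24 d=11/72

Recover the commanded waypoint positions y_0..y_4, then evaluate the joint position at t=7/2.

y_0=-3 y_1=4 y_2=2 y_3=0 y_4=-1
S(7/2) = 1789/576

y_0 = S_0(0) = a_0 = -3
y_1 = S_1(0) = a_1 = 4
y_2 = S_2(0) = a_2 = 2
y_3 = S_3(0) = a_3 = 0
y_4 = S_3(1) = -1
t_q=7/2 is in segment 1 (τ=1/2); S_1(τ)=1789/576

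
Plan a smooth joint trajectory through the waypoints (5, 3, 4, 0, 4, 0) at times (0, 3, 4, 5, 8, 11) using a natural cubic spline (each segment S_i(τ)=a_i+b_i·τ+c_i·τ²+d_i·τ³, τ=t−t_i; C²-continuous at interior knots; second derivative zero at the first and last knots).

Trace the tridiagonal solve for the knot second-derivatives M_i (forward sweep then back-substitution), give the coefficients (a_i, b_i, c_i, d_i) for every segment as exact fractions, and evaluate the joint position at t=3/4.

Δ: Δ0=-2/3, Δ1=1, Δ2=-4, Δ3=4/3, Δ4=-4/3
row 1: diag=8, rhs=10; c'=1/8, d'=5/4
row 2: denom=4−1·1/8=31/8; d'=(-30−1·5/4)/(31/8)=-250/31
row 3: denom=8−1·8/31=240/31; d'=(32−1·-250/31)/(240/31)=207/40
row 4: denom=12−3·31/80=867/80; d'=(-16−3·207/40)/(867/80)=-2522/867
back: M4=-2522/867
back: M3=207/40−31/80·-2522/867=5464/867
back: M2=-250/31−8/31·5464/867=-8402/867
back: M1=5/4−1/8·-8402/867=2134/867
M: M0=0, M1=2134/867, M2=-8402/867, M3=5464/867, M4=-2522/867, M5=0
seg 0: a=5, c=M0/2=0, d=(M1−M0)/(6·3)=1067/7803, b=Δ0−h0·(2M0+M1)/6=-1645/867
seg 1: a=3, c=M1/2=1067/867, d=(M2−M1)/(6·1)=-1756/867, b=Δ1−h1·(2M1+M2)/6=1556/867
seg 2: a=4, c=M2/2=-4201/867, d=(M3−M2)/(6·1)=2311/867, b=Δ2−h2·(2M2+M3)/6=-526/289
seg 3: a=0, c=M3/2=2732/867, d=(M4−M3)/(6·3)=-1331/2601, b=Δ3−h3·(2M3+M4)/6=-3047/867
seg 4: a=4, c=M4/2=-1261/867, d=(M5−M4)/(6·3)=1261/7803, b=Δ4−h4·(2M4+M5)/6=1366/867
t_q=3/4 → seg 0, τ=3/4; S=5+-1645/867·τ+0·τ²+1067/7803·τ³=67227/18496

  seg 0: a=5 b=-1645/867 c=0 d=1067/7803
  seg 1: a=3 b=1556/867 c=1067/867 d=-1756/867
  seg 2: a=4 b=-526/289 c=-4201/867 d=2311/867
  seg 3: a=0 b=-3047/867 c=2732/867 d=-1331/2601
  seg 4: a=4 b=1366/867 c=-1261/867 d=1261/7803
S(3/4) = 67227/18496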